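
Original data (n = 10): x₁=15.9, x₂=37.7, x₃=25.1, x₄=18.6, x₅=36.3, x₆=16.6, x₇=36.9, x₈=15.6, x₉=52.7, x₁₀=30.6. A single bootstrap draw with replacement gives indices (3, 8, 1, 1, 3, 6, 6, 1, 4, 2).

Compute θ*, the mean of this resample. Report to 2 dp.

θ* = 20.30

Resample values: 25.1, 15.6, 15.9, 15.9, 25.1, 16.6, 16.6, 15.9, 18.6, 37.7.
Mean = (25.1 + 15.6 + 15.9 + 15.9 + 25.1 + 16.6 + 16.6 + 15.9 + 18.6 + 37.7) / 10 = 203.00 / 10 = 20.30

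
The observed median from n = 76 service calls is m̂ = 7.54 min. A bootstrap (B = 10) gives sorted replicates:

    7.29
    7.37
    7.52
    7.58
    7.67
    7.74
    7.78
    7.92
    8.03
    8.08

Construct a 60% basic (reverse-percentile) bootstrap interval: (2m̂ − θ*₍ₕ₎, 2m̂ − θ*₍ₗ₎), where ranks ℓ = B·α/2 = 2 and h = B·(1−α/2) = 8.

(7.16, 7.71)

Percentile endpoints at ranks 2 and 8: θ*₍2₎ = 7.37, θ*₍8₎ = 7.92.
Basic interval reflects these around m̂:
  lower = 2 × 7.54 − 7.92 = 7.16
  upper = 2 × 7.54 − 7.37 = 7.71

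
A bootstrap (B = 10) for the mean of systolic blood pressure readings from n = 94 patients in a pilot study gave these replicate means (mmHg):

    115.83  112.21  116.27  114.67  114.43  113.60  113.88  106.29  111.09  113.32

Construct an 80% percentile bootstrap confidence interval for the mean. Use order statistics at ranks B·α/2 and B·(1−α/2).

Sorted replicates: 106.29, 111.09, 112.21, 113.32, 113.60, 113.88, 114.43, 114.67, 115.83, 116.27
α = 0.20; lower rank = 10 × 0.100 = 1; upper rank = 10 × 0.900 = 9.
The 1st smallest replicate is 106.29; the 9th is 115.83.

(106.29, 115.83)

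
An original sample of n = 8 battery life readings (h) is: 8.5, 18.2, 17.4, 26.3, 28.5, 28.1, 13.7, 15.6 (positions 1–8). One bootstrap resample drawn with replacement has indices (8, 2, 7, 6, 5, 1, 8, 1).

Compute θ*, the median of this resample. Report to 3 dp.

θ* = 15.600

Resample values: 15.6, 18.2, 13.7, 28.1, 28.5, 8.5, 15.6, 8.5.
Sorted: 8.5, 8.5, 13.7, 15.6, 15.6, 18.2, 28.1, 28.5
Median = average of the two middle values = 15.600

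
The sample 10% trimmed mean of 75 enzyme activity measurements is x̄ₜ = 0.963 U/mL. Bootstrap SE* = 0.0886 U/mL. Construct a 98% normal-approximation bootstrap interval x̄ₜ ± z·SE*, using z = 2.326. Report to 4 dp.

(0.7569, 1.1691)

Margin = 2.326 × 0.0886 = 0.20608
Interval: 0.963 ± 0.20608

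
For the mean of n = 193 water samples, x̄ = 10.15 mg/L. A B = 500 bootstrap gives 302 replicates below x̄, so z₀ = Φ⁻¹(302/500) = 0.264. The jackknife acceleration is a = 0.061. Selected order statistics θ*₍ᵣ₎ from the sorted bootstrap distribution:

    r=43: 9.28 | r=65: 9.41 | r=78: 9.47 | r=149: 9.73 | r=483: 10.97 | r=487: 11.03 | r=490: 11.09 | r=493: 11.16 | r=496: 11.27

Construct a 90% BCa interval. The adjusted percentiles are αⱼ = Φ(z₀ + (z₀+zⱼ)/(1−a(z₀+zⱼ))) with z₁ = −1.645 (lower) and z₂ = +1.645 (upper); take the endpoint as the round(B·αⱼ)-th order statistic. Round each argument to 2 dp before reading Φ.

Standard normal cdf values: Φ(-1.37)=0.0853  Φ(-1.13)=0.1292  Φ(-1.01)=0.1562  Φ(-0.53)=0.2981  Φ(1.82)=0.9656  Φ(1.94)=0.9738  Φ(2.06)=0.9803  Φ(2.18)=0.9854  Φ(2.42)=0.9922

Lower: z₀ + z₁ = 0.264 + (-1.645) = -1.381; 1 − a(z₀+z₁) = 1 − (0.061)(-1.381) = 1.0842; argument = 0.264 + (-1.381)/1.0842 = -1.0097 → -1.01.
α₁ = Φ(-1.01) = 0.1562; rank = round(500 × 0.1562) = 78; θ*₍78₎ = 9.47.
Upper: z₀ + z₂ = 1.909; 1 − a(z₀+z₂) = 0.8836; argument = 2.4246 → 2.42; α₂ = 0.9922; rank = 496; θ*₍496₎ = 11.27.

(9.47, 11.27)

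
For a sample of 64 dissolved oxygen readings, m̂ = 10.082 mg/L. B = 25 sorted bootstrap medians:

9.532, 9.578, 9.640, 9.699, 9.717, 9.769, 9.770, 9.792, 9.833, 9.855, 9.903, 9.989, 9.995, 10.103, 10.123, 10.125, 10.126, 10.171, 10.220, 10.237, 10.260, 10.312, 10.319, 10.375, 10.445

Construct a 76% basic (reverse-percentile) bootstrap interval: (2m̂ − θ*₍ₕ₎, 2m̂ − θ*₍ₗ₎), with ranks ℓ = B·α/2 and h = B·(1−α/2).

(9.852, 10.524)

Percentile endpoints at ranks 3 and 22: θ*₍3₎ = 9.640, θ*₍22₎ = 10.312.
Basic interval reflects these around m̂:
  lower = 2 × 10.082 − 10.312 = 9.852
  upper = 2 × 10.082 − 9.640 = 10.524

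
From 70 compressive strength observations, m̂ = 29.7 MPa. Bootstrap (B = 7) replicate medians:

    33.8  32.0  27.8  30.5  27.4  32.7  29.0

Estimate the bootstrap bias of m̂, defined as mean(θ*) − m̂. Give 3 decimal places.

bias = +0.757

mean(θ*) = (33.8 + 32.0 + 27.8 + 30.5 + 27.4 + 32.7 + 29.0) / 7 = 30.4571
bias = 30.4571 − 29.7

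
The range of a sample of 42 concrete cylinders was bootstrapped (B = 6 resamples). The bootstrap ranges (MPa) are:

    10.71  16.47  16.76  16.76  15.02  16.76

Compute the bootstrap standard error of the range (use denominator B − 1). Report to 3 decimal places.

Bootstrap SE is the standard deviation of the 6 replicate ranges.
Mean of replicates: (10.71 + 16.47 + 16.76 + 16.76 + 15.02 + 16.76) / 6 = 92.4800 / 6 = 15.4133
Sum of squared deviations: (−4.7033)² + (+1.0567)² + (+1.3467)² + (+1.3467)² + (−0.3933)² + (+1.3467)² = 28.8331
Variance = 28.8331 / 5 = 5.7666
SE* = √5.7666

SE* = 2.401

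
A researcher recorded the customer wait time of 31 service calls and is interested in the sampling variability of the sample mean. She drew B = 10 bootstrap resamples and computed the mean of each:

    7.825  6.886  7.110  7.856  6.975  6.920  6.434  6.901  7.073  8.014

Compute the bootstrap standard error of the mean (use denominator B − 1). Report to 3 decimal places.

Bootstrap SE is the standard deviation of the 10 replicate means.
Mean of replicates: (7.825 + 6.886 + 7.110 + 7.856 + 6.975 + 6.920 + 6.434 + 6.901 + 7.073 + 8.014) / 10 = 71.9940 / 10 = 7.1994
Sum of squared deviations: (+0.6256)² + (−0.3134)² + (−0.0894)² + (+0.6566)² + (−0.2244)² + (−0.2794)² + (−0.7654)² + (−0.2984)² + (−0.1264)² + (+0.8146)² = 2.4116
Variance = 2.4116 / 9 = 0.2680
SE* = √0.2680

SE* = 0.518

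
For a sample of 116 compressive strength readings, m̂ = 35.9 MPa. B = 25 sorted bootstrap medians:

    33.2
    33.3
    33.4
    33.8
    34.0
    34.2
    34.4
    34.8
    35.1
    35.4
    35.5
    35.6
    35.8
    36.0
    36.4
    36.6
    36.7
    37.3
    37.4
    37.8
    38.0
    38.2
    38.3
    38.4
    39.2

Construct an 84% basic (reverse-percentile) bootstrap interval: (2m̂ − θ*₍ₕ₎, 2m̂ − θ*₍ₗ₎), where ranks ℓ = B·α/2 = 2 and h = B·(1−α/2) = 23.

Percentile endpoints at ranks 2 and 23: θ*₍2₎ = 33.3, θ*₍23₎ = 38.3.
Basic interval reflects these around m̂:
  lower = 2 × 35.9 − 38.3 = 33.5
  upper = 2 × 35.9 − 33.3 = 38.5

(33.5, 38.5)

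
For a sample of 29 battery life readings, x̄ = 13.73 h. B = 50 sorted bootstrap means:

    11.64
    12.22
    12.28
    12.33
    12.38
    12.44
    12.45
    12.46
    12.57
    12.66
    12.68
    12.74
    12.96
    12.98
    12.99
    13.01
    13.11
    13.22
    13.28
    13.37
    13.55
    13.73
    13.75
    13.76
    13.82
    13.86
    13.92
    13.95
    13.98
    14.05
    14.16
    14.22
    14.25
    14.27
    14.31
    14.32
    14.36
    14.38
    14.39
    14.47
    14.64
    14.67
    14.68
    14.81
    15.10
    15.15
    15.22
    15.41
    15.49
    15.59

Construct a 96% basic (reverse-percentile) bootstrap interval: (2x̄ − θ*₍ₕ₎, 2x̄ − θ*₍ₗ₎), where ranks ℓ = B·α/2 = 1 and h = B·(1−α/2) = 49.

Percentile endpoints at ranks 1 and 49: θ*₍1₎ = 11.64, θ*₍49₎ = 15.49.
Basic interval reflects these around x̄:
  lower = 2 × 13.73 − 15.49 = 11.97
  upper = 2 × 13.73 − 11.64 = 15.82

(11.97, 15.82)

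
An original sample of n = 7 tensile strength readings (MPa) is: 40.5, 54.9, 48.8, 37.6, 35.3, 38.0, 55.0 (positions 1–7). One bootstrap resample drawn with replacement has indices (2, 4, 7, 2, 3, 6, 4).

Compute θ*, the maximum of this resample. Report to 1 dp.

Resample values: 54.9, 37.6, 55.0, 54.9, 48.8, 38.0, 37.6.
Maximum = 55.0

θ* = 55.0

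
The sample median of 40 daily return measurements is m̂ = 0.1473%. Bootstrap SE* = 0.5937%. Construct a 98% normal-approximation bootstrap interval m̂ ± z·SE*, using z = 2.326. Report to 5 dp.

(-1.23365, 1.52825)

Margin = 2.326 × 0.5937 = 1.380946
Interval: 0.1473 ± 1.380946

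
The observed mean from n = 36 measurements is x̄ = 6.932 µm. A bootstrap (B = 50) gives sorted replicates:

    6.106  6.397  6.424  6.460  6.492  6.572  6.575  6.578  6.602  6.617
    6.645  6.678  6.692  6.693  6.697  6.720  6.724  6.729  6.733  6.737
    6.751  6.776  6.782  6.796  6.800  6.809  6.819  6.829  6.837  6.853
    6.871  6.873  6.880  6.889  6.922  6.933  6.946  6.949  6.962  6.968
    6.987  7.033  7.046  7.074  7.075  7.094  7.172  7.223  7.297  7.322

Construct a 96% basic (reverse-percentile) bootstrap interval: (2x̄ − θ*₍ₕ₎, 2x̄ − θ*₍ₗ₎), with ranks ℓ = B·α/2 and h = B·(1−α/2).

Percentile endpoints at ranks 1 and 49: θ*₍1₎ = 6.106, θ*₍49₎ = 7.297.
Basic interval reflects these around x̄:
  lower = 2 × 6.932 − 7.297 = 6.567
  upper = 2 × 6.932 − 6.106 = 7.758

(6.567, 7.758)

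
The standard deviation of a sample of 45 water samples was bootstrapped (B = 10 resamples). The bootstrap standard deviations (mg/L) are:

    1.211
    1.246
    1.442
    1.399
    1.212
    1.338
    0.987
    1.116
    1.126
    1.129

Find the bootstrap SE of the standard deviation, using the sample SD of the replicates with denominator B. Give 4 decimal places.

SE* = 0.1335

Bootstrap SE is the standard deviation of the 10 replicate standard deviations.
Mean of replicates: (1.211 + 1.246 + 1.442 + 1.399 + 1.212 + 1.338 + 0.987 + 1.116 + 1.126 + 1.129) / 10 = 12.20600 / 10 = 1.22060
Sum of squared deviations: (−0.00960)² + (+0.02540)² + (+0.22140)² + (+0.17840)² + (−0.00860)² + (+0.11740)² + (−0.23360)² + (−0.10460)² + (−0.09460)² + (−0.09160)² = 0.17829
Variance = 0.17829 / 10 = 0.01783
SE* = √0.01783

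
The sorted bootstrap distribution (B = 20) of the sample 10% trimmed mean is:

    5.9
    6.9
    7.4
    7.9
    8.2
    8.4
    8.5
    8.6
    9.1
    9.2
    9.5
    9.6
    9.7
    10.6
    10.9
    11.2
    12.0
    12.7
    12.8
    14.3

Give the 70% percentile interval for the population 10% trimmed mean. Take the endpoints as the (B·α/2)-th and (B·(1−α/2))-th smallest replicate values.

(7.4, 12.0)

α = 0.30; lower rank = 20 × 0.150 = 3; upper rank = 20 × 0.850 = 17.
The 3rd smallest replicate is 7.4; the 17th is 12.0.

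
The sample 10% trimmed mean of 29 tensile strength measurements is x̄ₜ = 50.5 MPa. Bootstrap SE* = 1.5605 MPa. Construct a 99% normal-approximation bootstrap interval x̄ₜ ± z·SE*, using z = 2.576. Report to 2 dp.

Margin = 2.576 × 1.5605 = 4.020
Interval: 50.5 ± 4.020

(46.48, 54.52)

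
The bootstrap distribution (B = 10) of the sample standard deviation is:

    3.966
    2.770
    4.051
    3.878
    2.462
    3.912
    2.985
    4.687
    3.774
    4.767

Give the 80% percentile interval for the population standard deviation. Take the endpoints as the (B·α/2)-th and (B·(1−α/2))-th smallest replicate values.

(2.462, 4.687)

Sorted replicates: 2.462, 2.770, 2.985, 3.774, 3.878, 3.912, 3.966, 4.051, 4.687, 4.767
α = 0.20; lower rank = 10 × 0.100 = 1; upper rank = 10 × 0.900 = 9.
The 1st smallest replicate is 2.462; the 9th is 4.687.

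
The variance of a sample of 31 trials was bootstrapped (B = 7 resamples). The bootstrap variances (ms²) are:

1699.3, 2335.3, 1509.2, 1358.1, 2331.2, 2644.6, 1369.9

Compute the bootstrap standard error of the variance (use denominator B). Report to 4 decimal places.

SE* = 492.3882

Bootstrap SE is the standard deviation of the 7 replicate variances.
Mean of replicates: (1699.3 + 2335.3 + 1509.2 + 1358.1 + 2331.2 + 2644.6 + 1369.9) / 7 = 13247.60000 / 7 = 1892.51429
Sum of squared deviations: (−193.21429)² + (+442.78571)² + (−383.31429)² + (−534.41429)² + (+438.68571)² + (+752.08571)² + (−522.61429)² = 1697123.18857
Variance = 1697123.18857 / 7 = 242446.16980
SE* = √242446.16980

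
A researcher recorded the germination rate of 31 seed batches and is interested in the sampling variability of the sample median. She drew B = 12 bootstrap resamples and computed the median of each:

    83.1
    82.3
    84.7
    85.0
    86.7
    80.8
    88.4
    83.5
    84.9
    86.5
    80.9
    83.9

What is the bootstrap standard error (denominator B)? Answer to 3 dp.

Bootstrap SE is the standard deviation of the 12 replicate medians.
Mean of replicates: (83.1 + 82.3 + 84.7 + 85.0 + 86.7 + 80.8 + 88.4 + 83.5 + 84.9 + 86.5 + 80.9 + 83.9) / 12 = 1010.7000 / 12 = 84.2250
Sum of squared deviations: (−1.1250)² + (−1.9250)² + (+0.4750)² + (+0.7750)² + (+2.4750)² + (−3.4250)² + (+4.1750)² + (−0.7250)² + (+0.6750)² + (+2.2750)² + (−3.3250)² + (−0.3250)² = 58.4025
Variance = 58.4025 / 12 = 4.8669
SE* = √4.8669

SE* = 2.206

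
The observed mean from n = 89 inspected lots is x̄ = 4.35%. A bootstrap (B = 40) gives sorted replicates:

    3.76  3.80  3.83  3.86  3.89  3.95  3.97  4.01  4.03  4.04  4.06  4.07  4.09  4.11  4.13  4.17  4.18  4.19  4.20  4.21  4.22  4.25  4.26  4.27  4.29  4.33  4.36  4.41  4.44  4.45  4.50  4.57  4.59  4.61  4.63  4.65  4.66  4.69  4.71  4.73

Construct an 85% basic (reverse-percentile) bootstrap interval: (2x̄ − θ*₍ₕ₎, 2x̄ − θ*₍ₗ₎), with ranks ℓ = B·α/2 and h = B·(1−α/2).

(4.04, 4.87)

Percentile endpoints at ranks 3 and 37: θ*₍3₎ = 3.83, θ*₍37₎ = 4.66.
Basic interval reflects these around x̄:
  lower = 2 × 4.35 − 4.66 = 4.04
  upper = 2 × 4.35 − 3.83 = 4.87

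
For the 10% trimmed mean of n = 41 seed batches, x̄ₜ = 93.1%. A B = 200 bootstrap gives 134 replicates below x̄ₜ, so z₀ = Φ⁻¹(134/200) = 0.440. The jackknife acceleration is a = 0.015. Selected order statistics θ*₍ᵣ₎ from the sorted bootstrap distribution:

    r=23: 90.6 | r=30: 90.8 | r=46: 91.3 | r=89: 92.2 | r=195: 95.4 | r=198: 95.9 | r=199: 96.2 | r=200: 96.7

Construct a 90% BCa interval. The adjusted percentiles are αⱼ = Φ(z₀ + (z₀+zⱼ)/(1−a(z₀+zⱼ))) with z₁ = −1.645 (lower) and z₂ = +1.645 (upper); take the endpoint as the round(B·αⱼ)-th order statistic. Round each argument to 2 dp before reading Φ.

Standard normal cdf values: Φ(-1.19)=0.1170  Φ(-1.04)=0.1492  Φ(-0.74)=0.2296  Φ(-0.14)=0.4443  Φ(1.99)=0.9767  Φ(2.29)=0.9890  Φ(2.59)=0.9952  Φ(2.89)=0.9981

(91.3, 96.2)

Lower: z₀ + z₁ = 0.440 + (-1.645) = -1.205; 1 − a(z₀+z₁) = 1 − (0.015)(-1.205) = 1.0181; argument = 0.440 + (-1.205)/1.0181 = -0.7436 → -0.74.
α₁ = Φ(-0.74) = 0.2296; rank = round(200 × 0.2296) = 46; θ*₍46₎ = 91.3.
Upper: z₀ + z₂ = 2.085; 1 − a(z₀+z₂) = 0.9687; argument = 2.5923 → 2.59; α₂ = 0.9952; rank = 199; θ*₍199₎ = 96.2.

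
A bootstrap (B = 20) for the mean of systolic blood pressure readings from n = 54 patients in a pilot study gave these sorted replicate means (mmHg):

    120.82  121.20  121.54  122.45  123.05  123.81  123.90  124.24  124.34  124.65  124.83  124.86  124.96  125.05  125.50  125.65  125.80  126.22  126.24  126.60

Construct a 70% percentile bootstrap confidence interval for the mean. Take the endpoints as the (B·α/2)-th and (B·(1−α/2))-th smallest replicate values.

α = 0.30; lower rank = 20 × 0.150 = 3; upper rank = 20 × 0.850 = 17.
The 3rd smallest replicate is 121.54; the 17th is 125.80.

(121.54, 125.80)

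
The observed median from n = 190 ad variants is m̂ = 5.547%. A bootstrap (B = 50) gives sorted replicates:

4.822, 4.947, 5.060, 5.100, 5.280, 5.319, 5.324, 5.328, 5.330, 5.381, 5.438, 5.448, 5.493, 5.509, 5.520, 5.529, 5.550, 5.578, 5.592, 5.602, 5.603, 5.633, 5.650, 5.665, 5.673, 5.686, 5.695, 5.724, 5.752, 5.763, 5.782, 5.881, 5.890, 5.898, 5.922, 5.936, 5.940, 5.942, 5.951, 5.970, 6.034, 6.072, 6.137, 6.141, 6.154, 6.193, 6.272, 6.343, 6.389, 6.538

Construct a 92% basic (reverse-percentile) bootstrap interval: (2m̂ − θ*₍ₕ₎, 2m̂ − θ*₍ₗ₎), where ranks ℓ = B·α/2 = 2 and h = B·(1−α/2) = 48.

Percentile endpoints at ranks 2 and 48: θ*₍2₎ = 4.947, θ*₍48₎ = 6.343.
Basic interval reflects these around m̂:
  lower = 2 × 5.547 − 6.343 = 4.751
  upper = 2 × 5.547 − 4.947 = 6.147

(4.751, 6.147)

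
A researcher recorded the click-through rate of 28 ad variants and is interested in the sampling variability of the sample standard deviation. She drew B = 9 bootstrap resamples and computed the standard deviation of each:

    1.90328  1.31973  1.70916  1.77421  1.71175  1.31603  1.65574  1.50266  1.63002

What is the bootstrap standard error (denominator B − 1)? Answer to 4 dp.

SE* = 0.1993

Bootstrap SE is the standard deviation of the 9 replicate standard deviations.
Mean of replicates: (1.90328 + 1.31973 + 1.70916 + 1.77421 + 1.71175 + 1.31603 + 1.65574 + 1.50266 + 1.63002) / 9 = 14.522580 / 9 = 1.613620
Sum of squared deviations: (+0.289660)² + (−0.293890)² + (+0.095540)² + (+0.160590)² + (+0.098130)² + (−0.297590)² + (+0.042120)² + (−0.110960)² + (+0.016400)² = 0.317736
Variance = 0.317736 / 8 = 0.039717
SE* = √0.039717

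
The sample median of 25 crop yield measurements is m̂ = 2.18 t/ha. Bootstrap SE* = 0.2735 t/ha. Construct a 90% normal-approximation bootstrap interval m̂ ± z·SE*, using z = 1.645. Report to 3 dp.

(1.730, 2.630)

Margin = 1.645 × 0.2735 = 0.4499
Interval: 2.18 ± 0.4499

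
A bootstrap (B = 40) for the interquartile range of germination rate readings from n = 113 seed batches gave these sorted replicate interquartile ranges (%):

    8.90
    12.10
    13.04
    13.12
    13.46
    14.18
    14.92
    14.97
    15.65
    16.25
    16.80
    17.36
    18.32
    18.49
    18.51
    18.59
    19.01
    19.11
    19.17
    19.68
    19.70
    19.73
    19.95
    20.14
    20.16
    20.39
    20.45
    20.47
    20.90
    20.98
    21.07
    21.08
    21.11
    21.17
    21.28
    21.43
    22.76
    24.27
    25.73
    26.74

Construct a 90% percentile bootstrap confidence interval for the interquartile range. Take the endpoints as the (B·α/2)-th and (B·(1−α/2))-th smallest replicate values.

(12.10, 24.27)

α = 0.10; lower rank = 40 × 0.050 = 2; upper rank = 40 × 0.950 = 38.
The 2nd smallest replicate is 12.10; the 38th is 24.27.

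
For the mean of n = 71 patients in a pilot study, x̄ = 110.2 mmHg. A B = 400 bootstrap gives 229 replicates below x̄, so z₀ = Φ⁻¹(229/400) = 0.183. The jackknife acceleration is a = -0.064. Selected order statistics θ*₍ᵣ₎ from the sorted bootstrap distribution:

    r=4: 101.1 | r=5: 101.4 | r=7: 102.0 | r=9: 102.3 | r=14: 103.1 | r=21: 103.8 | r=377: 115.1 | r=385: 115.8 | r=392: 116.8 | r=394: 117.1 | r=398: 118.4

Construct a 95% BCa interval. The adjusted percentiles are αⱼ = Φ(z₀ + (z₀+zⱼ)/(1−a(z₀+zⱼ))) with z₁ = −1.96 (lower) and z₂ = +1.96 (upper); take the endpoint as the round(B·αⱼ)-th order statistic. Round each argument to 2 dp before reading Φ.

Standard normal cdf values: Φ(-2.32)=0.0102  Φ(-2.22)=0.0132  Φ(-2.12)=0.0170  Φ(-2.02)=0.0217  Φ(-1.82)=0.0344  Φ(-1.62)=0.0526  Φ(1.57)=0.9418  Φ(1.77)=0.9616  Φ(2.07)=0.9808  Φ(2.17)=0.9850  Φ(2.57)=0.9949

(103.1, 116.8)

Lower: z₀ + z₁ = 0.183 + (-1.960) = -1.777; 1 − a(z₀+z₁) = 1 − (-0.064)(-1.777) = 0.8863; argument = 0.183 + (-1.777)/0.8863 = -1.8220 → -1.82.
α₁ = Φ(-1.82) = 0.0344; rank = round(400 × 0.0344) = 14; θ*₍14₎ = 103.1.
Upper: z₀ + z₂ = 2.143; 1 − a(z₀+z₂) = 1.1372; argument = 2.0675 → 2.07; α₂ = 0.9808; rank = 392; θ*₍392₎ = 116.8.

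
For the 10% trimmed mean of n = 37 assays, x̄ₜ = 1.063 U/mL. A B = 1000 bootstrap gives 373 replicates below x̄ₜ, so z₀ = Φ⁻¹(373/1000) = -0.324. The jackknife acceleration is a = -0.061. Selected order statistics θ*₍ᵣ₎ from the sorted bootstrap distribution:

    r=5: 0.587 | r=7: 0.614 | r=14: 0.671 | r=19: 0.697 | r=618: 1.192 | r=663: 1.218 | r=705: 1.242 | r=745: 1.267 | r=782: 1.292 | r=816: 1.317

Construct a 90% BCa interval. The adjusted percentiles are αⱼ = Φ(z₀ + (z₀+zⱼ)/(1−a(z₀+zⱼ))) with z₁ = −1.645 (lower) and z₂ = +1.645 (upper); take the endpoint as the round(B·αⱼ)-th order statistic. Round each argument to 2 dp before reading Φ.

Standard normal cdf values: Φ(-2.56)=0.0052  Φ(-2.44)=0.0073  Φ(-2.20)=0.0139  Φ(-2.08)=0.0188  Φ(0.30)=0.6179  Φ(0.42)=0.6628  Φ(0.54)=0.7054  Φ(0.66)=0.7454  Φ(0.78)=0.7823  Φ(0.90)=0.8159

Lower: z₀ + z₁ = -0.324 + (-1.645) = -1.969; 1 − a(z₀+z₁) = 1 − (-0.061)(-1.969) = 0.8799; argument = -0.324 + (-1.969)/0.8799 = -2.5618 → -2.56.
α₁ = Φ(-2.56) = 0.0052; rank = round(1000 × 0.0052) = 5; θ*₍5₎ = 0.587.
Upper: z₀ + z₂ = 1.321; 1 − a(z₀+z₂) = 1.0806; argument = 0.8985 → 0.90; α₂ = 0.8159; rank = 816; θ*₍816₎ = 1.317.

(0.587, 1.317)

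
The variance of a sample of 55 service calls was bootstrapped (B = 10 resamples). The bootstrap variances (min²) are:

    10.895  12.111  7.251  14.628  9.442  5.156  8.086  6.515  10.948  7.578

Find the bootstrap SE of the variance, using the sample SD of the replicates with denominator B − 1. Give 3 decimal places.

Bootstrap SE is the standard deviation of the 10 replicate variances.
Mean of replicates: (10.895 + 12.111 + 7.251 + 14.628 + 9.442 + 5.156 + 8.086 + 6.515 + 10.948 + 7.578) / 10 = 92.6100 / 10 = 9.2610
Sum of squared deviations: (+1.6340)² + (+2.8500)² + (−2.0100)² + (+5.3670)² + (+0.1810)² + (−4.1050)² + (−1.1750)² + (−2.7460)² + (+1.6870)² + (−1.6830)² = 75.1206
Variance = 75.1206 / 9 = 8.3467
SE* = √8.3467

SE* = 2.889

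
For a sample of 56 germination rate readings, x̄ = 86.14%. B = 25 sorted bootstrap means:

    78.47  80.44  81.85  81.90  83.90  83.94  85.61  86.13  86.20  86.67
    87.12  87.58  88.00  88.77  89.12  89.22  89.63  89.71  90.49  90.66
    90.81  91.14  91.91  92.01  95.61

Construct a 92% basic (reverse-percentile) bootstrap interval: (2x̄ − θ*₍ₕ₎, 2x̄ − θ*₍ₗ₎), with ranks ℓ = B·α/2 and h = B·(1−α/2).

Percentile endpoints at ranks 1 and 24: θ*₍1₎ = 78.47, θ*₍24₎ = 92.01.
Basic interval reflects these around x̄:
  lower = 2 × 86.14 − 92.01 = 80.27
  upper = 2 × 86.14 − 78.47 = 93.81

(80.27, 93.81)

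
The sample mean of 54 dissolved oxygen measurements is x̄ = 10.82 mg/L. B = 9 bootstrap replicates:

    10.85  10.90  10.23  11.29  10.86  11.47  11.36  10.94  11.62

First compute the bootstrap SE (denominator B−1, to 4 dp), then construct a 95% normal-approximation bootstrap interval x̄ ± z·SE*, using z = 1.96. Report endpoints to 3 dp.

Mean of replicates = 11.0578; sum of squared deviations = 1.4376; SE* = √(1.4376/8) = 0.4239
Margin = 1.96 × 0.4239 = 0.8308
Interval: 10.82 ± 0.8308

(9.989, 11.651)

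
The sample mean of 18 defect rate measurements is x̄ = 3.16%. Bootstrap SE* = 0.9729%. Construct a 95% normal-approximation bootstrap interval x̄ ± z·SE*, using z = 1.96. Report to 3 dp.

Margin = 1.96 × 0.9729 = 1.9069
Interval: 3.16 ± 1.9069

(1.253, 5.067)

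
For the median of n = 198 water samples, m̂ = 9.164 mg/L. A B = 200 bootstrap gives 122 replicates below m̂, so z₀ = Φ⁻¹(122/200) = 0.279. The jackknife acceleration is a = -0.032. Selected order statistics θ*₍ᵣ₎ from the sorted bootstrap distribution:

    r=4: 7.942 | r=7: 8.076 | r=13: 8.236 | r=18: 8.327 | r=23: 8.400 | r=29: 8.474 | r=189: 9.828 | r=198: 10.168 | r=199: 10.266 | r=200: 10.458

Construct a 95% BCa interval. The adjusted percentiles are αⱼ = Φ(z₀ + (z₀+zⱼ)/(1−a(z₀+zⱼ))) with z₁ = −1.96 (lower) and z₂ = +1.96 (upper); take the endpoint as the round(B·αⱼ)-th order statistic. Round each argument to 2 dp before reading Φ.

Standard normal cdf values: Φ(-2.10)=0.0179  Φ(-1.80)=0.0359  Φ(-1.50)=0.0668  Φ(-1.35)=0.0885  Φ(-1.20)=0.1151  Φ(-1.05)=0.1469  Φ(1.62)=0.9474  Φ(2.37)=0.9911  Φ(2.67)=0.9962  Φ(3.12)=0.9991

(8.236, 10.168)

Lower: z₀ + z₁ = 0.279 + (-1.960) = -1.681; 1 − a(z₀+z₁) = 1 − (-0.032)(-1.681) = 0.9462; argument = 0.279 + (-1.681)/0.9462 = -1.4976 → -1.50.
α₁ = Φ(-1.50) = 0.0668; rank = round(200 × 0.0668) = 13; θ*₍13₎ = 8.236.
Upper: z₀ + z₂ = 2.239; 1 − a(z₀+z₂) = 1.0716; argument = 2.3683 → 2.37; α₂ = 0.9911; rank = 198; θ*₍198₎ = 10.168.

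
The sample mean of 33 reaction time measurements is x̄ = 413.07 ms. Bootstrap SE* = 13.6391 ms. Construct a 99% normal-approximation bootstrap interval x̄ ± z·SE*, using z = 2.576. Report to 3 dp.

Margin = 2.576 × 13.6391 = 35.1343
Interval: 413.07 ± 35.1343

(377.936, 448.204)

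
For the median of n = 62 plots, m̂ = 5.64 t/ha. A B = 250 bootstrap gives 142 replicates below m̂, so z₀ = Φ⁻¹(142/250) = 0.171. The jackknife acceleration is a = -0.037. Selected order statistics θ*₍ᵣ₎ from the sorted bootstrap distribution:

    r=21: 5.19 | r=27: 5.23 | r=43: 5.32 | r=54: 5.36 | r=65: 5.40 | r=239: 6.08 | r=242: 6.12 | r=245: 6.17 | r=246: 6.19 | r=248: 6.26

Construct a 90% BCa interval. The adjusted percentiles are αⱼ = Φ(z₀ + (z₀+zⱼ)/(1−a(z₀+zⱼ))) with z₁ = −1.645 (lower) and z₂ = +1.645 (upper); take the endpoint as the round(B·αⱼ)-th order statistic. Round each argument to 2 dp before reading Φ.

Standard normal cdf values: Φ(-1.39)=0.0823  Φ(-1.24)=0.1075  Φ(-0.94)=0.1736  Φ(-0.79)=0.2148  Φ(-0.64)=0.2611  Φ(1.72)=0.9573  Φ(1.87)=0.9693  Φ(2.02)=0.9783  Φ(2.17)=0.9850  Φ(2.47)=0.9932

Lower: z₀ + z₁ = 0.171 + (-1.645) = -1.474; 1 − a(z₀+z₁) = 1 − (-0.037)(-1.474) = 0.9455; argument = 0.171 + (-1.474)/0.9455 = -1.3880 → -1.39.
α₁ = Φ(-1.39) = 0.0823; rank = round(250 × 0.0823) = 21; θ*₍21₎ = 5.19.
Upper: z₀ + z₂ = 1.816; 1 − a(z₀+z₂) = 1.0672; argument = 1.8727 → 1.87; α₂ = 0.9693; rank = 242; θ*₍242₎ = 6.12.

(5.19, 6.12)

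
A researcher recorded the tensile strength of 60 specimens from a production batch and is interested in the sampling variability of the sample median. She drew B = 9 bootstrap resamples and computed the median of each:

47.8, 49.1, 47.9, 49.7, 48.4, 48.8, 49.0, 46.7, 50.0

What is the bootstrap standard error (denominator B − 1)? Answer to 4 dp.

Bootstrap SE is the standard deviation of the 9 replicate medians.
Mean of replicates: (47.8 + 49.1 + 47.9 + 49.7 + 48.4 + 48.8 + 49.0 + 46.7 + 50.0) / 9 = 437.40000 / 9 = 48.60000
Sum of squared deviations: (−0.80000)² + (+0.50000)² + (−0.70000)² + (+1.10000)² + (−0.20000)² + (+0.20000)² + (+0.40000)² + (−1.90000)² + (+1.40000)² = 8.40000
Variance = 8.40000 / 8 = 1.05000
SE* = √1.05000

SE* = 1.0247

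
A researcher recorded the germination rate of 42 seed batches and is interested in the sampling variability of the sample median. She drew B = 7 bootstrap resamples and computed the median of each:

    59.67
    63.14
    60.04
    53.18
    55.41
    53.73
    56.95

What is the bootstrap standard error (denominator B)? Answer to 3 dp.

SE* = 3.391

Bootstrap SE is the standard deviation of the 7 replicate medians.
Mean of replicates: (59.67 + 63.14 + 60.04 + 53.18 + 55.41 + 53.73 + 56.95) / 7 = 402.1200 / 7 = 57.4457
Sum of squared deviations: (+2.2243)² + (+5.6943)² + (+2.5943)² + (−4.2657)² + (−2.0357)² + (−3.7157)² + (−0.4957)² = 80.4954
Variance = 80.4954 / 7 = 11.4993
SE* = √11.4993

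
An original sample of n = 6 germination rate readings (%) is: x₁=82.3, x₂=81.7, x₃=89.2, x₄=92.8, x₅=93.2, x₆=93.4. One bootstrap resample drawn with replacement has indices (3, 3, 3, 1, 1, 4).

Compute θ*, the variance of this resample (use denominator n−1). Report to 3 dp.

θ* = 18.168

Resample values: 89.2, 89.2, 89.2, 82.3, 82.3, 92.8.
Mean = 87.5000; sum of squared deviations = 90.8400
s² = 90.8400 / 5 = 18.1680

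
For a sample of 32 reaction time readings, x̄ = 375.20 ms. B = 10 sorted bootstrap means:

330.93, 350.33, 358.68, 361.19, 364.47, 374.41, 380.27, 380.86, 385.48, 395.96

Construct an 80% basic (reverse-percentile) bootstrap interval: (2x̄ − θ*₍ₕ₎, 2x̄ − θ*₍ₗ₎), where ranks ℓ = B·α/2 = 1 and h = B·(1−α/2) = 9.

Percentile endpoints at ranks 1 and 9: θ*₍1₎ = 330.93, θ*₍9₎ = 385.48.
Basic interval reflects these around x̄:
  lower = 2 × 375.20 − 385.48 = 364.92
  upper = 2 × 375.20 − 330.93 = 419.47

(364.92, 419.47)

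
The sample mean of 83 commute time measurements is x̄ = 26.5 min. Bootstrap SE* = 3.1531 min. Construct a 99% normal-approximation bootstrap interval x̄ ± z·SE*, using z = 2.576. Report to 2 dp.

(18.38, 34.62)

Margin = 2.576 × 3.1531 = 8.122
Interval: 26.5 ± 8.122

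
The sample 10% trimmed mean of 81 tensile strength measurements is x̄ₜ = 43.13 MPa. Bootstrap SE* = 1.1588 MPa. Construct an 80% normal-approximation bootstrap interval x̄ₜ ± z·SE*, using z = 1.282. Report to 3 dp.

(41.644, 44.616)

Margin = 1.282 × 1.1588 = 1.4856
Interval: 43.13 ± 1.4856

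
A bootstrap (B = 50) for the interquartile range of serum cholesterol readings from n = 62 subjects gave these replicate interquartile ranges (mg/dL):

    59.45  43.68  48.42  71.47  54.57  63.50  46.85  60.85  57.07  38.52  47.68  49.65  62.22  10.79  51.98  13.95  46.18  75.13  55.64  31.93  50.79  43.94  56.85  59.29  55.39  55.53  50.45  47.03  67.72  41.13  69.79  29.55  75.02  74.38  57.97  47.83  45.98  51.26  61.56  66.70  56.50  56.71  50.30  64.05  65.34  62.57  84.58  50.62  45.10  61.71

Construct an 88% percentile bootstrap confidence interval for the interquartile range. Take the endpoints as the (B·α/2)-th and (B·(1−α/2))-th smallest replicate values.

(29.55, 74.38)

Sorted replicates: 10.79, 13.95, 29.55, 31.93, 38.52, 41.13, 43.68, 43.94, 45.10, 45.98, 46.18, 46.85, 47.03, 47.68, 47.83, 48.42, 49.65, 50.30, 50.45, 50.62, 50.79, 51.26, 51.98, 54.57, 55.39, 55.53, 55.64, 56.50, 56.71, 56.85, 57.07, 57.97, 59.29, 59.45, 60.85, 61.56, 61.71, 62.22, 62.57, 63.50, 64.05, 65.34, 66.70, 67.72, 69.79, 71.47, 74.38, 75.02, 75.13, 84.58
α = 0.12; lower rank = 50 × 0.060 = 3; upper rank = 50 × 0.940 = 47.
The 3rd smallest replicate is 29.55; the 47th is 74.38.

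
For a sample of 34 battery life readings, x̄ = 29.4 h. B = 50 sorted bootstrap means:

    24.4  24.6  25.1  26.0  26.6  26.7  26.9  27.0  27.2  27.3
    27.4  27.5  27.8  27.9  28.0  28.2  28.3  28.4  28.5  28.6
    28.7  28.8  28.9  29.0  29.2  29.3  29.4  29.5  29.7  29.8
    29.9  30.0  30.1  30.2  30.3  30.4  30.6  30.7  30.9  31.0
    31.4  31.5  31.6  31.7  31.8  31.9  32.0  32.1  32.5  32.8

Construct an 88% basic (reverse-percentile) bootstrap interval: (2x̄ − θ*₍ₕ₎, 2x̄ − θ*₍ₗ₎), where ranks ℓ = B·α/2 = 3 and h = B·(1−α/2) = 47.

(26.8, 33.7)

Percentile endpoints at ranks 3 and 47: θ*₍3₎ = 25.1, θ*₍47₎ = 32.0.
Basic interval reflects these around x̄:
  lower = 2 × 29.4 − 32.0 = 26.8
  upper = 2 × 29.4 − 25.1 = 33.7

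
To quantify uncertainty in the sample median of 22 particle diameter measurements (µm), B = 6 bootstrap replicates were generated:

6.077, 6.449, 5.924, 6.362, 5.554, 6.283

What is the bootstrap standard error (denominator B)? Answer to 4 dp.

SE* = 0.3036

Bootstrap SE is the standard deviation of the 6 replicate medians.
Mean of replicates: (6.077 + 6.449 + 5.924 + 6.362 + 5.554 + 6.283) / 6 = 36.64900 / 6 = 6.10817
Sum of squared deviations: (−0.03117)² + (+0.34083)² + (−0.18417)² + (+0.25383)² + (−0.55417)² + (+0.17483)² = 0.55315
Variance = 0.55315 / 6 = 0.09219
SE* = √0.09219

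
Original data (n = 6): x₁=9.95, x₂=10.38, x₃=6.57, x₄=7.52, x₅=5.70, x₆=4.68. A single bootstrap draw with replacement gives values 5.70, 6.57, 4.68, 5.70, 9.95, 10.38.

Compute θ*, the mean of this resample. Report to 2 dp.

Mean = (5.70 + 6.57 + 4.68 + 5.70 + 9.95 + 10.38) / 6 = 42.980 / 6 = 7.16

θ* = 7.16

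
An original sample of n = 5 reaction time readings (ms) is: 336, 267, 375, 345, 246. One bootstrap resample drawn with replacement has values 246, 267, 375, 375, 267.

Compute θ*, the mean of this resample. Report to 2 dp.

Mean = (246 + 267 + 375 + 375 + 267) / 5 = 1530.0 / 5 = 306.00

θ* = 306.00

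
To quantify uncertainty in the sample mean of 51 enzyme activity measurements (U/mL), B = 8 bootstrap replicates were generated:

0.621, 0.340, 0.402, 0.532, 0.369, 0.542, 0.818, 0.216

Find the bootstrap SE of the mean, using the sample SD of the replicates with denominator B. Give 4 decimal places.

Bootstrap SE is the standard deviation of the 8 replicate means.
Mean of replicates: (0.621 + 0.340 + 0.402 + 0.532 + 0.369 + 0.542 + 0.818 + 0.216) / 8 = 3.84000 / 8 = 0.48000
Sum of squared deviations: (+0.14100)² + (−0.14000)² + (−0.07800)² + (+0.05200)² + (−0.11100)² + (+0.06200)² + (+0.33800)² + (−0.26400)² = 0.24837
Variance = 0.24837 / 8 = 0.03105
SE* = √0.03105

SE* = 0.1762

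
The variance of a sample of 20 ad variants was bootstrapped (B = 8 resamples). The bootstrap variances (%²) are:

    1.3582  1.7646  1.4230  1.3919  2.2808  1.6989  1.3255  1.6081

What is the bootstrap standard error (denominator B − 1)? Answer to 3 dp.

SE* = 0.318

Bootstrap SE is the standard deviation of the 8 replicate variances.
Mean of replicates: (1.3582 + 1.7646 + 1.4230 + 1.3919 + 2.2808 + 1.6989 + 1.3255 + 1.6081) / 8 = 12.85100 / 8 = 1.60638
Sum of squared deviations: (−0.24818)² + (+0.15822)² + (−0.18338)² + (−0.21448)² + (+0.67443)² + (+0.09252)² + (−0.28088)² + (+0.00172)² = 0.70856
Variance = 0.70856 / 7 = 0.10122
SE* = √0.10122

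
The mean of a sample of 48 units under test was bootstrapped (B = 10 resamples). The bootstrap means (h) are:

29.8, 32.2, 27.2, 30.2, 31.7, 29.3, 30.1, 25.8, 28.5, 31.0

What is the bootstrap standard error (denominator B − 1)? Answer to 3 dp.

SE* = 1.980

Bootstrap SE is the standard deviation of the 10 replicate means.
Mean of replicates: (29.8 + 32.2 + 27.2 + 30.2 + 31.7 + 29.3 + 30.1 + 25.8 + 28.5 + 31.0) / 10 = 295.8000 / 10 = 29.5800
Sum of squared deviations: (+0.2200)² + (+2.6200)² + (−2.3800)² + (+0.6200)² + (+2.1200)² + (−0.2800)² + (+0.5200)² + (−3.7800)² + (−1.0800)² + (+1.4200)² = 35.2760
Variance = 35.2760 / 9 = 3.9196
SE* = √3.9196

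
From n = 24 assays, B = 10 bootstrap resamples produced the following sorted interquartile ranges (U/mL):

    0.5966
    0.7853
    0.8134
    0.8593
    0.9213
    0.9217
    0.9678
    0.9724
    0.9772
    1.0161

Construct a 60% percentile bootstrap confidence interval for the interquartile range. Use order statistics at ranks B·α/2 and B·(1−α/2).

(0.7853, 0.9724)

α = 0.40; lower rank = 10 × 0.200 = 2; upper rank = 10 × 0.800 = 8.
The 2nd smallest replicate is 0.7853; the 8th is 0.9724.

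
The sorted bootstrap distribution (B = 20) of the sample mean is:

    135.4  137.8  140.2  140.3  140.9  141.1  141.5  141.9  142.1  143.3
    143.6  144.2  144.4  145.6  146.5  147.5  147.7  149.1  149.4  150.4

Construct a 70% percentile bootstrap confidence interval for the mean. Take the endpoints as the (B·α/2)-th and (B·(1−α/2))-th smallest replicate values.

α = 0.30; lower rank = 20 × 0.150 = 3; upper rank = 20 × 0.850 = 17.
The 3rd smallest replicate is 140.2; the 17th is 147.7.

(140.2, 147.7)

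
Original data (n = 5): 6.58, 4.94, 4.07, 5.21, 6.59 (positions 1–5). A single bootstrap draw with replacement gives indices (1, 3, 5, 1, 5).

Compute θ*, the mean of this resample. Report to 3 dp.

Resample values: 6.58, 4.07, 6.59, 6.58, 6.59.
Mean = (6.58 + 4.07 + 6.59 + 6.58 + 6.59) / 5 = 30.410 / 5 = 6.082

θ* = 6.082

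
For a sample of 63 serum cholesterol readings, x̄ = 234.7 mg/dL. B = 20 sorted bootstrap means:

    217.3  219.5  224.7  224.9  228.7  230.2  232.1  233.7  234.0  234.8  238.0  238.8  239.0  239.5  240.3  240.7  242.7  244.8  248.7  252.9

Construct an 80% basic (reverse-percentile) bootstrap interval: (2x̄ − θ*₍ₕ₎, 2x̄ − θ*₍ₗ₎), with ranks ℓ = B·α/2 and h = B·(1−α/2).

Percentile endpoints at ranks 2 and 18: θ*₍2₎ = 219.5, θ*₍18₎ = 244.8.
Basic interval reflects these around x̄:
  lower = 2 × 234.7 − 244.8 = 224.6
  upper = 2 × 234.7 − 219.5 = 249.9

(224.6, 249.9)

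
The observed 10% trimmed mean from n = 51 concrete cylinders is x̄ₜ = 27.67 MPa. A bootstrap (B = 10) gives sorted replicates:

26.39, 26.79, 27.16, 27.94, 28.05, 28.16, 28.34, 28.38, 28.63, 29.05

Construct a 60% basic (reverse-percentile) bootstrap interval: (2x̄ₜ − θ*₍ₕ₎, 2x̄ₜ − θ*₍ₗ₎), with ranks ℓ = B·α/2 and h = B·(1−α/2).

(26.96, 28.55)

Percentile endpoints at ranks 2 and 8: θ*₍2₎ = 26.79, θ*₍8₎ = 28.38.
Basic interval reflects these around x̄ₜ:
  lower = 2 × 27.67 − 28.38 = 26.96
  upper = 2 × 27.67 − 26.79 = 28.55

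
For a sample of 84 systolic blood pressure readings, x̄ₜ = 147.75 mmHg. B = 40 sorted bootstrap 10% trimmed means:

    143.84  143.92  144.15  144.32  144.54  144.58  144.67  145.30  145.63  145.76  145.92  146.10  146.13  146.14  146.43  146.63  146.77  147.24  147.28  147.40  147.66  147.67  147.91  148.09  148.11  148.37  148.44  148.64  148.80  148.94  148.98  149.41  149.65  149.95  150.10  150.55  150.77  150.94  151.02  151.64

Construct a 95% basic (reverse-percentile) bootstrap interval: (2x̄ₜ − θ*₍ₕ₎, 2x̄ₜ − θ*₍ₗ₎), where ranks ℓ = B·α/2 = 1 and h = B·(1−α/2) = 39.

(144.48, 151.66)

Percentile endpoints at ranks 1 and 39: θ*₍1₎ = 143.84, θ*₍39₎ = 151.02.
Basic interval reflects these around x̄ₜ:
  lower = 2 × 147.75 − 151.02 = 144.48
  upper = 2 × 147.75 − 143.84 = 151.66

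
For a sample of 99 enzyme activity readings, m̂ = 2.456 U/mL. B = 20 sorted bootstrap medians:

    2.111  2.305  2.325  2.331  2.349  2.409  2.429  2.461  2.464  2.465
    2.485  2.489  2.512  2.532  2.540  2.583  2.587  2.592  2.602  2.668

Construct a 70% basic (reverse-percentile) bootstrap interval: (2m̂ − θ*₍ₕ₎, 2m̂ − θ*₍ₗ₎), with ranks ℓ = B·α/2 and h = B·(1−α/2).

(2.325, 2.587)

Percentile endpoints at ranks 3 and 17: θ*₍3₎ = 2.325, θ*₍17₎ = 2.587.
Basic interval reflects these around m̂:
  lower = 2 × 2.456 − 2.587 = 2.325
  upper = 2 × 2.456 − 2.325 = 2.587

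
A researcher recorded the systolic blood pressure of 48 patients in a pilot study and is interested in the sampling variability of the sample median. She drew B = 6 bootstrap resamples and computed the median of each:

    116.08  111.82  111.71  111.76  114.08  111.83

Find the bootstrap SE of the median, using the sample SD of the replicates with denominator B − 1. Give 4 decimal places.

Bootstrap SE is the standard deviation of the 6 replicate medians.
Mean of replicates: (116.08 + 111.82 + 111.71 + 111.76 + 114.08 + 111.83) / 6 = 677.28000 / 6 = 112.88000
Sum of squared deviations: (+3.20000)² + (−1.06000)² + (−1.17000)² + (−1.12000)² + (+1.20000)² + (−1.05000)² = 16.52940
Variance = 16.52940 / 5 = 3.30588
SE* = √3.30588

SE* = 1.8182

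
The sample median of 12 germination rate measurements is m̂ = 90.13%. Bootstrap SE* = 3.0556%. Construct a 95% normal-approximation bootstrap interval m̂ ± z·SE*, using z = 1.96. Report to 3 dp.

(84.141, 96.119)

Margin = 1.96 × 3.0556 = 5.9890
Interval: 90.13 ± 5.9890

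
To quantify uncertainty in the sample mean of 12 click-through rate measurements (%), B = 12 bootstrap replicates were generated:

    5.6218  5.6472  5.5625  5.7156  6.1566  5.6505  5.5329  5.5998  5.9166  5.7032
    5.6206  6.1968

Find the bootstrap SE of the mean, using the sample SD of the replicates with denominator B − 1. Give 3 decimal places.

SE* = 0.224

Bootstrap SE is the standard deviation of the 12 replicate means.
Mean of replicates: (5.6218 + 5.6472 + 5.5625 + 5.7156 + 6.1566 + 5.6505 + 5.5329 + 5.5998 + 5.9166 + 5.7032 + 5.6206 + 6.1968) / 12 = 68.92410 / 12 = 5.74367
Sum of squared deviations: (−0.12187)² + (−0.09647)² + (−0.18117)² + (−0.02807)² + (+0.41293)² + (−0.09317)² + (−0.21077)² + (−0.14387)² + (+0.17293)² + (−0.04047)² + (−0.12308)² + (+0.45312)² = 0.55410
Variance = 0.55410 / 11 = 0.05037
SE* = √0.05037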